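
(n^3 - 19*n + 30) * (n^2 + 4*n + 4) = n^5 + 4*n^4 - 15*n^3 - 46*n^2 + 44*n + 120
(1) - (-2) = 3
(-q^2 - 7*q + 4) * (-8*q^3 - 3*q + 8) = 8*q^5 + 56*q^4 - 29*q^3 + 13*q^2 - 68*q + 32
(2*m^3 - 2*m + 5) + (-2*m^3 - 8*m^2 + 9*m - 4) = -8*m^2 + 7*m + 1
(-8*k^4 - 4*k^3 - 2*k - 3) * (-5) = 40*k^4 + 20*k^3 + 10*k + 15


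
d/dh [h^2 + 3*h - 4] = 2*h + 3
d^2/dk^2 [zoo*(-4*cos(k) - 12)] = zoo*cos(k)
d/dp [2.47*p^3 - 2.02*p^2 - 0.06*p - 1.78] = 7.41*p^2 - 4.04*p - 0.06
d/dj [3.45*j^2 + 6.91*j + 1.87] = 6.9*j + 6.91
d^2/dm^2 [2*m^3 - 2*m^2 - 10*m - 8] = 12*m - 4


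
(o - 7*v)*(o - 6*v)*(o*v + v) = o^3*v - 13*o^2*v^2 + o^2*v + 42*o*v^3 - 13*o*v^2 + 42*v^3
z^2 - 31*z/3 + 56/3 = (z - 8)*(z - 7/3)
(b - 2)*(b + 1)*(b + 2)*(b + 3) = b^4 + 4*b^3 - b^2 - 16*b - 12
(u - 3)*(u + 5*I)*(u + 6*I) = u^3 - 3*u^2 + 11*I*u^2 - 30*u - 33*I*u + 90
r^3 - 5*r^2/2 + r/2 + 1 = (r - 2)*(r - 1)*(r + 1/2)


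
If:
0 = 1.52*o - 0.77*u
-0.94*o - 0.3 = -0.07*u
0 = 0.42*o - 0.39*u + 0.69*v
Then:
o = -0.37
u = -0.74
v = -0.19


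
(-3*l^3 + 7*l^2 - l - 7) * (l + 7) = -3*l^4 - 14*l^3 + 48*l^2 - 14*l - 49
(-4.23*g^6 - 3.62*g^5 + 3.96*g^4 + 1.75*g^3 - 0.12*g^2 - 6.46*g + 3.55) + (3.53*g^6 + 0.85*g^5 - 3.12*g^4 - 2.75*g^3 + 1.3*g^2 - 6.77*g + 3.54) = -0.700000000000001*g^6 - 2.77*g^5 + 0.84*g^4 - 1.0*g^3 + 1.18*g^2 - 13.23*g + 7.09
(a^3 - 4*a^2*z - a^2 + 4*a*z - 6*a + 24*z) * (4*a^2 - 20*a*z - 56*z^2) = 4*a^5 - 36*a^4*z - 4*a^4 + 24*a^3*z^2 + 36*a^3*z - 24*a^3 + 224*a^2*z^3 - 24*a^2*z^2 + 216*a^2*z - 224*a*z^3 - 144*a*z^2 - 1344*z^3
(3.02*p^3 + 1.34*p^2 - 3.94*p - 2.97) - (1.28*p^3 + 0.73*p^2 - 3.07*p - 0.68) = 1.74*p^3 + 0.61*p^2 - 0.87*p - 2.29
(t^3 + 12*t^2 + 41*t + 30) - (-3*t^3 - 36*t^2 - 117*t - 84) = 4*t^3 + 48*t^2 + 158*t + 114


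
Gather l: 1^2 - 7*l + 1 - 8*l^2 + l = -8*l^2 - 6*l + 2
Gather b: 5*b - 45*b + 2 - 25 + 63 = 40 - 40*b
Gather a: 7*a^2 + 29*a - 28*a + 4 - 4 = 7*a^2 + a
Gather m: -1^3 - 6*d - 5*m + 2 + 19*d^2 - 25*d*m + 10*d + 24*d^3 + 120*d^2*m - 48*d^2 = 24*d^3 - 29*d^2 + 4*d + m*(120*d^2 - 25*d - 5) + 1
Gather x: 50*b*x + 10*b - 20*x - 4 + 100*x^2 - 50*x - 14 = 10*b + 100*x^2 + x*(50*b - 70) - 18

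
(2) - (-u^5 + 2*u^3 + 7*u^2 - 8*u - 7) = u^5 - 2*u^3 - 7*u^2 + 8*u + 9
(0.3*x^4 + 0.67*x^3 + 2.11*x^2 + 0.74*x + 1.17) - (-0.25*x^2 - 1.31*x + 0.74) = 0.3*x^4 + 0.67*x^3 + 2.36*x^2 + 2.05*x + 0.43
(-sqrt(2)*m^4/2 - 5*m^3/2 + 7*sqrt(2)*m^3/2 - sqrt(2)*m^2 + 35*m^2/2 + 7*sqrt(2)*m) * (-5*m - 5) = 5*sqrt(2)*m^5/2 - 15*sqrt(2)*m^4 + 25*m^4/2 - 75*m^3 - 25*sqrt(2)*m^3/2 - 175*m^2/2 - 30*sqrt(2)*m^2 - 35*sqrt(2)*m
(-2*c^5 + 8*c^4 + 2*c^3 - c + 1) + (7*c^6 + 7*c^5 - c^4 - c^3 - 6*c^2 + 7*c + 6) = 7*c^6 + 5*c^5 + 7*c^4 + c^3 - 6*c^2 + 6*c + 7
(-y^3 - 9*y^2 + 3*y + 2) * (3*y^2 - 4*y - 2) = -3*y^5 - 23*y^4 + 47*y^3 + 12*y^2 - 14*y - 4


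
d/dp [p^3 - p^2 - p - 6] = 3*p^2 - 2*p - 1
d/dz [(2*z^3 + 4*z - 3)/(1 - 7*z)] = (-28*z^3 + 6*z^2 - 17)/(49*z^2 - 14*z + 1)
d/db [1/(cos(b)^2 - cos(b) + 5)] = (2*cos(b) - 1)*sin(b)/(sin(b)^2 + cos(b) - 6)^2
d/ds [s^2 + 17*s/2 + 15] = 2*s + 17/2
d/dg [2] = 0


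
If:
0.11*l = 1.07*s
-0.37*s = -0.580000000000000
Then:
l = 15.25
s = 1.57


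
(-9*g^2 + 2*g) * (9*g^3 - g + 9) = -81*g^5 + 18*g^4 + 9*g^3 - 83*g^2 + 18*g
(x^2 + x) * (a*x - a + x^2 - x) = a*x^3 - a*x + x^4 - x^2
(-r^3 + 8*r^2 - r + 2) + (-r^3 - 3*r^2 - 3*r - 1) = -2*r^3 + 5*r^2 - 4*r + 1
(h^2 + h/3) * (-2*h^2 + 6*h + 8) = -2*h^4 + 16*h^3/3 + 10*h^2 + 8*h/3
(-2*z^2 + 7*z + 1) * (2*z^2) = -4*z^4 + 14*z^3 + 2*z^2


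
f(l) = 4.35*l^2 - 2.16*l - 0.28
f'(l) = 8.7*l - 2.16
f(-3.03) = 46.20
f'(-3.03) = -28.52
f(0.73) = 0.46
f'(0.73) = 4.19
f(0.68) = 0.26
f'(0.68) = 3.76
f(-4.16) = 83.98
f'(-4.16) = -38.35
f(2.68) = 25.17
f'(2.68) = 21.16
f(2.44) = 20.35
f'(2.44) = 19.07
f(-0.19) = 0.29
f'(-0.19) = -3.81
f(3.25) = 38.65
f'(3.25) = 26.12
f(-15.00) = 1010.87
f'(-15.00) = -132.66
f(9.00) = 332.63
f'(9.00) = 76.14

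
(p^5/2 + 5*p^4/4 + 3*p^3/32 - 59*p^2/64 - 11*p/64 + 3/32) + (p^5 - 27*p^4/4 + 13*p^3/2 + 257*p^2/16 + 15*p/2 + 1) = 3*p^5/2 - 11*p^4/2 + 211*p^3/32 + 969*p^2/64 + 469*p/64 + 35/32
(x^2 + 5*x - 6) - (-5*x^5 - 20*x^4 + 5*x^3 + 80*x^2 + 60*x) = 5*x^5 + 20*x^4 - 5*x^3 - 79*x^2 - 55*x - 6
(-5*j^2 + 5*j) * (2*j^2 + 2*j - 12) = -10*j^4 + 70*j^2 - 60*j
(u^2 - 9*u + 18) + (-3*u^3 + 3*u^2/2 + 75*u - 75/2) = -3*u^3 + 5*u^2/2 + 66*u - 39/2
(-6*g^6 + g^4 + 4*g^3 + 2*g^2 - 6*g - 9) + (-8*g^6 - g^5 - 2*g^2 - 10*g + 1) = -14*g^6 - g^5 + g^4 + 4*g^3 - 16*g - 8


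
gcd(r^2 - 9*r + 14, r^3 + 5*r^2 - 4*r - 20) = r - 2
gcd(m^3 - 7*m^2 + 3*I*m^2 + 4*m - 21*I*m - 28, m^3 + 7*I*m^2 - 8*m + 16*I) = m^2 + 3*I*m + 4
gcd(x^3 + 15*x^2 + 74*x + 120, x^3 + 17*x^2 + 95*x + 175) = x + 5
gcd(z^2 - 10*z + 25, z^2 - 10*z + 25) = z^2 - 10*z + 25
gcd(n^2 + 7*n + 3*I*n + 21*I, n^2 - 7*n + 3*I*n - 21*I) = n + 3*I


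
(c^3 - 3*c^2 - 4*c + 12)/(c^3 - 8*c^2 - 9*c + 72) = (c^2 - 4)/(c^2 - 5*c - 24)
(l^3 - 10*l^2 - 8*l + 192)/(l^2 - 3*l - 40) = (l^2 - 2*l - 24)/(l + 5)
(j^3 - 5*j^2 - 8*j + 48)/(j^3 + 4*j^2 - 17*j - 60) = (j - 4)/(j + 5)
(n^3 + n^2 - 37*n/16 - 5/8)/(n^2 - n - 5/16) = n + 2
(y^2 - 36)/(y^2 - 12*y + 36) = (y + 6)/(y - 6)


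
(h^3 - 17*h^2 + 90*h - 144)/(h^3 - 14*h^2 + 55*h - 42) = (h^2 - 11*h + 24)/(h^2 - 8*h + 7)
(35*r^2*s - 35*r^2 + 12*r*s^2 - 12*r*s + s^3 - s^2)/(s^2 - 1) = (35*r^2 + 12*r*s + s^2)/(s + 1)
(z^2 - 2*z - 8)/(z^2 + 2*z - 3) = (z^2 - 2*z - 8)/(z^2 + 2*z - 3)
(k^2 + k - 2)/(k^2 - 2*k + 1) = (k + 2)/(k - 1)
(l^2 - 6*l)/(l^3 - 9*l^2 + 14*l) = (l - 6)/(l^2 - 9*l + 14)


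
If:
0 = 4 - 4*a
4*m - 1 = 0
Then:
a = 1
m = 1/4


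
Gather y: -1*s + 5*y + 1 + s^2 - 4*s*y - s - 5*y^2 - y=s^2 - 2*s - 5*y^2 + y*(4 - 4*s) + 1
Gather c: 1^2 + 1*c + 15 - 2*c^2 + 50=-2*c^2 + c + 66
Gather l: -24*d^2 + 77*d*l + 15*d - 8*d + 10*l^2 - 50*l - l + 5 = -24*d^2 + 7*d + 10*l^2 + l*(77*d - 51) + 5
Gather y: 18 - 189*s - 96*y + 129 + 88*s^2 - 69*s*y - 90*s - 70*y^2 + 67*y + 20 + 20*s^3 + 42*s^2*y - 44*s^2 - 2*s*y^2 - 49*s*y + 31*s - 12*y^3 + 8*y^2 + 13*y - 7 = 20*s^3 + 44*s^2 - 248*s - 12*y^3 + y^2*(-2*s - 62) + y*(42*s^2 - 118*s - 16) + 160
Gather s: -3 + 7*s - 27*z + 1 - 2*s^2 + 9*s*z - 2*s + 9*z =-2*s^2 + s*(9*z + 5) - 18*z - 2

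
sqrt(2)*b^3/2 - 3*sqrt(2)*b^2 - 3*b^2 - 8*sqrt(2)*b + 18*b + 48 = (b - 8)*(b - 3*sqrt(2))*(sqrt(2)*b/2 + sqrt(2))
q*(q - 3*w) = q^2 - 3*q*w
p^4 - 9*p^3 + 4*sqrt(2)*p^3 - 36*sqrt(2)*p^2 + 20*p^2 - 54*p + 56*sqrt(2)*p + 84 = (p - 7)*(p - 2)*(p + sqrt(2))*(p + 3*sqrt(2))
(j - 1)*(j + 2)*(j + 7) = j^3 + 8*j^2 + 5*j - 14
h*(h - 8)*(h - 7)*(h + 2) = h^4 - 13*h^3 + 26*h^2 + 112*h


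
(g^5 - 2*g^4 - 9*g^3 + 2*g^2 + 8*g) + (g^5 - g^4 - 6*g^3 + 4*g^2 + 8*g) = 2*g^5 - 3*g^4 - 15*g^3 + 6*g^2 + 16*g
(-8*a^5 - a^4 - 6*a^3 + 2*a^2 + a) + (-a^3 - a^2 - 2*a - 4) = -8*a^5 - a^4 - 7*a^3 + a^2 - a - 4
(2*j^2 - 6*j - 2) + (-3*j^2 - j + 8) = -j^2 - 7*j + 6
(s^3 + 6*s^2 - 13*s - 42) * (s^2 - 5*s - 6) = s^5 + s^4 - 49*s^3 - 13*s^2 + 288*s + 252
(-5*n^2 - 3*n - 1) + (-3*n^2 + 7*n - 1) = -8*n^2 + 4*n - 2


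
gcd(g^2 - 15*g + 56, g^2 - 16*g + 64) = g - 8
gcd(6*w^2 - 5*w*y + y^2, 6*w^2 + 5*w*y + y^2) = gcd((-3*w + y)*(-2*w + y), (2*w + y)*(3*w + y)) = 1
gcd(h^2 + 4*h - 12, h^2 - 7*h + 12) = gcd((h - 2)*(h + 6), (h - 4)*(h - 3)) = 1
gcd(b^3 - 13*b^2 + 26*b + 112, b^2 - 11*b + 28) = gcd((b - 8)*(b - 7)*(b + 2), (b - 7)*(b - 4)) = b - 7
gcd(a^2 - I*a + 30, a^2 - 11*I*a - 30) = a - 6*I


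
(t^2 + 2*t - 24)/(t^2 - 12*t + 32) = (t + 6)/(t - 8)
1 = 1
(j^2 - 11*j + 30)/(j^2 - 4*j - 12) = (j - 5)/(j + 2)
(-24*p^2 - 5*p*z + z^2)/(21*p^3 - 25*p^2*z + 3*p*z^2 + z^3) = (-24*p^2 - 5*p*z + z^2)/(21*p^3 - 25*p^2*z + 3*p*z^2 + z^3)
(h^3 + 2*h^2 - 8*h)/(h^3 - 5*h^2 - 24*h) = (-h^2 - 2*h + 8)/(-h^2 + 5*h + 24)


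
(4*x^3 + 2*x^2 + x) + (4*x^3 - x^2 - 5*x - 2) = 8*x^3 + x^2 - 4*x - 2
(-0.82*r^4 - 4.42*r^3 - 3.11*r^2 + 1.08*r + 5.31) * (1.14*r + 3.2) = -0.9348*r^5 - 7.6628*r^4 - 17.6894*r^3 - 8.7208*r^2 + 9.5094*r + 16.992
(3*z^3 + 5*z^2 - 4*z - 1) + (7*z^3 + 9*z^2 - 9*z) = 10*z^3 + 14*z^2 - 13*z - 1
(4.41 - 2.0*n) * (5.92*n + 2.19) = -11.84*n^2 + 21.7272*n + 9.6579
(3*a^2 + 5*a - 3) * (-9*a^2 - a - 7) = -27*a^4 - 48*a^3 + a^2 - 32*a + 21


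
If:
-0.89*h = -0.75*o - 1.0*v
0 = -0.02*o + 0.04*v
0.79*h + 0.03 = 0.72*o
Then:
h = -0.11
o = -0.08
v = -0.04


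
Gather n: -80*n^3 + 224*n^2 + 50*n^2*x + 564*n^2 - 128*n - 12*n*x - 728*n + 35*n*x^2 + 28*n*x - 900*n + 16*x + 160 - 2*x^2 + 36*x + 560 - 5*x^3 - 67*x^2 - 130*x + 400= -80*n^3 + n^2*(50*x + 788) + n*(35*x^2 + 16*x - 1756) - 5*x^3 - 69*x^2 - 78*x + 1120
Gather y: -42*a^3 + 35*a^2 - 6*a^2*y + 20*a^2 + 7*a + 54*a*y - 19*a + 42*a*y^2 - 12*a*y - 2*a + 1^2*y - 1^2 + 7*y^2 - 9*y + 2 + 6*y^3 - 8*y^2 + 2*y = -42*a^3 + 55*a^2 - 14*a + 6*y^3 + y^2*(42*a - 1) + y*(-6*a^2 + 42*a - 6) + 1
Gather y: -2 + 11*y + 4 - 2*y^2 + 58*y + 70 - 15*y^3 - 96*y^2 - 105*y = -15*y^3 - 98*y^2 - 36*y + 72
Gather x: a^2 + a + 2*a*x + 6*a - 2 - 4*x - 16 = a^2 + 7*a + x*(2*a - 4) - 18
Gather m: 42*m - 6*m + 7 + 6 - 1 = 36*m + 12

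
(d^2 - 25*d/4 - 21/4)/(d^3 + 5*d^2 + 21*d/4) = (4*d^2 - 25*d - 21)/(d*(4*d^2 + 20*d + 21))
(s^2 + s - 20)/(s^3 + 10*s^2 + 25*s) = (s - 4)/(s*(s + 5))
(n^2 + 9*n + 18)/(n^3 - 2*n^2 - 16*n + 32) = (n^2 + 9*n + 18)/(n^3 - 2*n^2 - 16*n + 32)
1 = 1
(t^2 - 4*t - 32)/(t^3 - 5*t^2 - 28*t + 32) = 1/(t - 1)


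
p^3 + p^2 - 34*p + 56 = (p - 4)*(p - 2)*(p + 7)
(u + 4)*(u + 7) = u^2 + 11*u + 28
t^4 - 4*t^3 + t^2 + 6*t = t*(t - 3)*(t - 2)*(t + 1)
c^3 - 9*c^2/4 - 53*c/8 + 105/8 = (c - 3)*(c - 7/4)*(c + 5/2)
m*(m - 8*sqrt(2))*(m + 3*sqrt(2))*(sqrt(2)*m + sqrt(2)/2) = sqrt(2)*m^4 - 10*m^3 + sqrt(2)*m^3/2 - 48*sqrt(2)*m^2 - 5*m^2 - 24*sqrt(2)*m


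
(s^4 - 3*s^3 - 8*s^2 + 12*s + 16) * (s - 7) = s^5 - 10*s^4 + 13*s^3 + 68*s^2 - 68*s - 112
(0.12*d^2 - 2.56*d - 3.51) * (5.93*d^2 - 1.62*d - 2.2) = 0.7116*d^4 - 15.3752*d^3 - 16.9311*d^2 + 11.3182*d + 7.722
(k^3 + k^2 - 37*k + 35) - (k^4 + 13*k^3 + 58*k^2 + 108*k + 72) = -k^4 - 12*k^3 - 57*k^2 - 145*k - 37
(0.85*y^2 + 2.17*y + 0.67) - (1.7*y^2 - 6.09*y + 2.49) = -0.85*y^2 + 8.26*y - 1.82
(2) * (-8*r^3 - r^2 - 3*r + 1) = -16*r^3 - 2*r^2 - 6*r + 2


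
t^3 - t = t*(t - 1)*(t + 1)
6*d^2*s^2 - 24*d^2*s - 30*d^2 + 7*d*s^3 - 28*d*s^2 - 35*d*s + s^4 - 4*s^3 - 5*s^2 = (d + s)*(6*d + s)*(s - 5)*(s + 1)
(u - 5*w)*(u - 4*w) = u^2 - 9*u*w + 20*w^2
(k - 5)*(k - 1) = k^2 - 6*k + 5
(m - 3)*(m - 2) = m^2 - 5*m + 6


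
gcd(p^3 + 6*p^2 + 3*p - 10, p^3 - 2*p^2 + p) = p - 1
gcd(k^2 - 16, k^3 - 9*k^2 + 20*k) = k - 4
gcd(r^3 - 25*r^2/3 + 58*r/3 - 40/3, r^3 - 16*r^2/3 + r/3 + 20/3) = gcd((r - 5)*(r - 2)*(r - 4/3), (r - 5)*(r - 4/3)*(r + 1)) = r^2 - 19*r/3 + 20/3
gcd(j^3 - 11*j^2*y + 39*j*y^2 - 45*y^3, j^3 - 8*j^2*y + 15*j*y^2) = j^2 - 8*j*y + 15*y^2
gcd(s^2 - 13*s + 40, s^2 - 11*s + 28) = 1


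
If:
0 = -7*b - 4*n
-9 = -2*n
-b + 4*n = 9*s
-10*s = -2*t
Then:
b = -18/7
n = 9/2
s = 16/7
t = 80/7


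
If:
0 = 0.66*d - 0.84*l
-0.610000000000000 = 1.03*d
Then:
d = -0.59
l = -0.47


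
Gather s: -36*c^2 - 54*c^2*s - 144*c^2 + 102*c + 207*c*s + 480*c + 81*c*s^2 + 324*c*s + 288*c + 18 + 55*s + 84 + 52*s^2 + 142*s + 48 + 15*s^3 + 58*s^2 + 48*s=-180*c^2 + 870*c + 15*s^3 + s^2*(81*c + 110) + s*(-54*c^2 + 531*c + 245) + 150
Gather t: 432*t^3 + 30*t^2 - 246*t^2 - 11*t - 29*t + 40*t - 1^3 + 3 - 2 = 432*t^3 - 216*t^2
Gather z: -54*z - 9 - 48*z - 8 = -102*z - 17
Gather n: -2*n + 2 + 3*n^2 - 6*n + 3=3*n^2 - 8*n + 5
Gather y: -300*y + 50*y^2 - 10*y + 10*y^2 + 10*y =60*y^2 - 300*y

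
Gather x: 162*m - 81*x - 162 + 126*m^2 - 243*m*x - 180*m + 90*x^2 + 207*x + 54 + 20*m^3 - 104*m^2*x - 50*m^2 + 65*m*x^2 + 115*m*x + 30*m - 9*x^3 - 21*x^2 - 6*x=20*m^3 + 76*m^2 + 12*m - 9*x^3 + x^2*(65*m + 69) + x*(-104*m^2 - 128*m + 120) - 108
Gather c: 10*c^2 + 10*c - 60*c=10*c^2 - 50*c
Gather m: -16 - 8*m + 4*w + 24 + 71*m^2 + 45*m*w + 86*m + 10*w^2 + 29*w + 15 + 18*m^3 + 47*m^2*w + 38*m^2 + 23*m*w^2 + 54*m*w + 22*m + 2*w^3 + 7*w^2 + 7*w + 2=18*m^3 + m^2*(47*w + 109) + m*(23*w^2 + 99*w + 100) + 2*w^3 + 17*w^2 + 40*w + 25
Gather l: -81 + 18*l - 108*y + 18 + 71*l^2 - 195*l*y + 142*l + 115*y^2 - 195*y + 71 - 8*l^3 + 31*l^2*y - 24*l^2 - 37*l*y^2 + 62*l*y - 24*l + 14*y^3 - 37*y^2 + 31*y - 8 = -8*l^3 + l^2*(31*y + 47) + l*(-37*y^2 - 133*y + 136) + 14*y^3 + 78*y^2 - 272*y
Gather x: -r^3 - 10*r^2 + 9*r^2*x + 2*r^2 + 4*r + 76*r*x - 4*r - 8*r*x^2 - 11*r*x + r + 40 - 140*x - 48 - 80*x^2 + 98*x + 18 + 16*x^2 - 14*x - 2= -r^3 - 8*r^2 + r + x^2*(-8*r - 64) + x*(9*r^2 + 65*r - 56) + 8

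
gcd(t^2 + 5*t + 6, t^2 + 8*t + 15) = t + 3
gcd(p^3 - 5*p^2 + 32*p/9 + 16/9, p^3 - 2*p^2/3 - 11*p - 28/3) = p - 4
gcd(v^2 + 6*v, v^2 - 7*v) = v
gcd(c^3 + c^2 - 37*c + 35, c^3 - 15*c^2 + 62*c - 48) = c - 1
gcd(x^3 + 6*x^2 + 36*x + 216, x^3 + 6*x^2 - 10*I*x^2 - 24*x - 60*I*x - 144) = x^2 + x*(6 - 6*I) - 36*I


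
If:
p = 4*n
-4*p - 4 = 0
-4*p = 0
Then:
No Solution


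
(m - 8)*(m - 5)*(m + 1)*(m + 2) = m^4 - 10*m^3 + 3*m^2 + 94*m + 80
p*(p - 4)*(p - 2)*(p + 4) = p^4 - 2*p^3 - 16*p^2 + 32*p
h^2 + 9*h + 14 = (h + 2)*(h + 7)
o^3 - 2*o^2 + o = o*(o - 1)^2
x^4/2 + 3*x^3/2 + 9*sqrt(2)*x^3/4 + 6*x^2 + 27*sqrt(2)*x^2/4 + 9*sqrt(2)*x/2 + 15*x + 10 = (x/2 + sqrt(2))*(x + 1)*(x + 2)*(x + 5*sqrt(2)/2)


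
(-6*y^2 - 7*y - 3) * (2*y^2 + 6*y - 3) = -12*y^4 - 50*y^3 - 30*y^2 + 3*y + 9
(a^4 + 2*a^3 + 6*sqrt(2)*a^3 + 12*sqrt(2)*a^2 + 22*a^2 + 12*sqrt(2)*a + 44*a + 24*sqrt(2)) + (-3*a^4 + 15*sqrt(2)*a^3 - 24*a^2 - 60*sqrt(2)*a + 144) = -2*a^4 + 2*a^3 + 21*sqrt(2)*a^3 - 2*a^2 + 12*sqrt(2)*a^2 - 48*sqrt(2)*a + 44*a + 24*sqrt(2) + 144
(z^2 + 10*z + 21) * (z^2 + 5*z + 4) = z^4 + 15*z^3 + 75*z^2 + 145*z + 84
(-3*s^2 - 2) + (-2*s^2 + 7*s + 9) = -5*s^2 + 7*s + 7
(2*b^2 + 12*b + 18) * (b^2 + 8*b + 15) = 2*b^4 + 28*b^3 + 144*b^2 + 324*b + 270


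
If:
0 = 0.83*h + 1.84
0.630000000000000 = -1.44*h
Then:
No Solution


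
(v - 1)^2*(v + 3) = v^3 + v^2 - 5*v + 3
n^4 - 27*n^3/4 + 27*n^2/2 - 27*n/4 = n*(n - 3)^2*(n - 3/4)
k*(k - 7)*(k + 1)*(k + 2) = k^4 - 4*k^3 - 19*k^2 - 14*k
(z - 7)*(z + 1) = z^2 - 6*z - 7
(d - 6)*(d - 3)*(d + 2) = d^3 - 7*d^2 + 36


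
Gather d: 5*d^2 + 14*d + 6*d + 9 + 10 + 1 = 5*d^2 + 20*d + 20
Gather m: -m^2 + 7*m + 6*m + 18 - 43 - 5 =-m^2 + 13*m - 30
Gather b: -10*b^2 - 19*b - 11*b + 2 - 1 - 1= -10*b^2 - 30*b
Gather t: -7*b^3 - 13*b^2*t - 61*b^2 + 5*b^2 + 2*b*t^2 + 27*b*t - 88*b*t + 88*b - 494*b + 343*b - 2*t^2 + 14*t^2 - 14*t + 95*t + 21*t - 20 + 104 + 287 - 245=-7*b^3 - 56*b^2 - 63*b + t^2*(2*b + 12) + t*(-13*b^2 - 61*b + 102) + 126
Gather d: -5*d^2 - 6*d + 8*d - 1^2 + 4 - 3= -5*d^2 + 2*d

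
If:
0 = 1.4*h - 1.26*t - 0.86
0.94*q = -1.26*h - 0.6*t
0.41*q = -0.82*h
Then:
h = 8.78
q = -17.55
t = 9.07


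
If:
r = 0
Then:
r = 0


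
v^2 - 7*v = v*(v - 7)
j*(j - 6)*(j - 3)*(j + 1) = j^4 - 8*j^3 + 9*j^2 + 18*j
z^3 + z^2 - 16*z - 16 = (z - 4)*(z + 1)*(z + 4)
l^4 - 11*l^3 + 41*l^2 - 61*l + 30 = (l - 5)*(l - 3)*(l - 2)*(l - 1)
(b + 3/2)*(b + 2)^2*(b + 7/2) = b^4 + 9*b^3 + 117*b^2/4 + 41*b + 21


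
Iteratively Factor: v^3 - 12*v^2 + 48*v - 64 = (v - 4)*(v^2 - 8*v + 16) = (v - 4)^2*(v - 4)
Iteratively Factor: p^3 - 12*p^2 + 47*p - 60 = (p - 5)*(p^2 - 7*p + 12) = (p - 5)*(p - 4)*(p - 3)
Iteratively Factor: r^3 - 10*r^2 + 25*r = (r)*(r^2 - 10*r + 25) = r*(r - 5)*(r - 5)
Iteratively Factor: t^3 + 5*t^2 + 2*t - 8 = (t + 2)*(t^2 + 3*t - 4) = (t + 2)*(t + 4)*(t - 1)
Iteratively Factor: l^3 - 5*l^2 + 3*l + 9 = (l - 3)*(l^2 - 2*l - 3) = (l - 3)*(l + 1)*(l - 3)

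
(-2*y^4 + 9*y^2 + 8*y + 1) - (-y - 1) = -2*y^4 + 9*y^2 + 9*y + 2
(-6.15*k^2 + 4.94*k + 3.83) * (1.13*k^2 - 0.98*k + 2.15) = -6.9495*k^4 + 11.6092*k^3 - 13.7358*k^2 + 6.8676*k + 8.2345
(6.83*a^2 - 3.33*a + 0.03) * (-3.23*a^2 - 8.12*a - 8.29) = -22.0609*a^4 - 44.7037*a^3 - 29.678*a^2 + 27.3621*a - 0.2487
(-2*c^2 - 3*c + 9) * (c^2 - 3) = -2*c^4 - 3*c^3 + 15*c^2 + 9*c - 27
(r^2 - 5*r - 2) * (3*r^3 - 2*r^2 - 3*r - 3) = 3*r^5 - 17*r^4 + r^3 + 16*r^2 + 21*r + 6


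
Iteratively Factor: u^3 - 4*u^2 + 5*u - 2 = (u - 2)*(u^2 - 2*u + 1) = (u - 2)*(u - 1)*(u - 1)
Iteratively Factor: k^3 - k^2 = (k)*(k^2 - k) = k*(k - 1)*(k)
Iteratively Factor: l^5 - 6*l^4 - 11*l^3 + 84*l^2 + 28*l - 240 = (l - 5)*(l^4 - l^3 - 16*l^2 + 4*l + 48) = (l - 5)*(l - 2)*(l^3 + l^2 - 14*l - 24) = (l - 5)*(l - 2)*(l + 3)*(l^2 - 2*l - 8) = (l - 5)*(l - 4)*(l - 2)*(l + 3)*(l + 2)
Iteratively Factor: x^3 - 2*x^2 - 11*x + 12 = (x - 1)*(x^2 - x - 12) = (x - 1)*(x + 3)*(x - 4)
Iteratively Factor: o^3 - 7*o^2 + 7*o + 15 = (o - 5)*(o^2 - 2*o - 3) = (o - 5)*(o + 1)*(o - 3)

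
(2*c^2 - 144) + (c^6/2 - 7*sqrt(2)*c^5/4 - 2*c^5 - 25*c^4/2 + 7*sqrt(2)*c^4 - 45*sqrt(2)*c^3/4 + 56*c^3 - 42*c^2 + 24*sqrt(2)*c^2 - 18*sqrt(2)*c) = c^6/2 - 7*sqrt(2)*c^5/4 - 2*c^5 - 25*c^4/2 + 7*sqrt(2)*c^4 - 45*sqrt(2)*c^3/4 + 56*c^3 - 40*c^2 + 24*sqrt(2)*c^2 - 18*sqrt(2)*c - 144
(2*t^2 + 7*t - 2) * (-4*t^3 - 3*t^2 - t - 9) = -8*t^5 - 34*t^4 - 15*t^3 - 19*t^2 - 61*t + 18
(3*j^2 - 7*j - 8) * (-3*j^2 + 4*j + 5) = -9*j^4 + 33*j^3 + 11*j^2 - 67*j - 40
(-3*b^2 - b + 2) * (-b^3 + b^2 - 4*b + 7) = 3*b^5 - 2*b^4 + 9*b^3 - 15*b^2 - 15*b + 14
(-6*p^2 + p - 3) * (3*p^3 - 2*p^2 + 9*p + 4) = -18*p^5 + 15*p^4 - 65*p^3 - 9*p^2 - 23*p - 12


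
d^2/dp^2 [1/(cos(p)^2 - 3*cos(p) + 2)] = (-4*sin(p)^4 + 3*sin(p)^2 - 69*cos(p)/4 + 9*cos(3*p)/4 + 15)/((cos(p) - 2)^3*(cos(p) - 1)^3)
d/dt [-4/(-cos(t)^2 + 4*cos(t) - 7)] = 8*(cos(t) - 2)*sin(t)/(cos(t)^2 - 4*cos(t) + 7)^2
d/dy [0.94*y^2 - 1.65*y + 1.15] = 1.88*y - 1.65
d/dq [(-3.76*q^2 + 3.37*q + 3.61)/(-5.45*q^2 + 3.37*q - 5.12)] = (5.6953*q^2 + 77.8514*q - 29.4201)/(29.7025*q^4 - 36.733*q^3 + 67.1649*q^2 - 34.5088*q + 26.2144)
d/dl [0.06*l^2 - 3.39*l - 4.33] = 0.12*l - 3.39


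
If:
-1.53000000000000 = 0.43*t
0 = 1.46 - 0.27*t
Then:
No Solution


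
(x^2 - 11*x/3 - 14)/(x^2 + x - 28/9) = 3*(x - 6)/(3*x - 4)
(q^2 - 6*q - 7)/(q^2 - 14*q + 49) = (q + 1)/(q - 7)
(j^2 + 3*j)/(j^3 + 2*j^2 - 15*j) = (j + 3)/(j^2 + 2*j - 15)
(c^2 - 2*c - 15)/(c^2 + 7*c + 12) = (c - 5)/(c + 4)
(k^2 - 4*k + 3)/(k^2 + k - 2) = (k - 3)/(k + 2)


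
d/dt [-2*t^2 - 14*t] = -4*t - 14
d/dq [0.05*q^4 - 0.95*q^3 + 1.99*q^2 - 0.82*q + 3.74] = 0.2*q^3 - 2.85*q^2 + 3.98*q - 0.82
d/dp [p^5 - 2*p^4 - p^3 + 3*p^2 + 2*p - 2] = 5*p^4 - 8*p^3 - 3*p^2 + 6*p + 2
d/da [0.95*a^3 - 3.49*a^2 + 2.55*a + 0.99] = 2.85*a^2 - 6.98*a + 2.55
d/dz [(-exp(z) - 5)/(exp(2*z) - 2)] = (2*(exp(z) + 5)*exp(z) - exp(2*z) + 2)*exp(z)/(exp(2*z) - 2)^2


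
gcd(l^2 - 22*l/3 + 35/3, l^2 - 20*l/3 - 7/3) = 1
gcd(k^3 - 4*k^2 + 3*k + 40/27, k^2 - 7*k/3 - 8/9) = k^2 - 7*k/3 - 8/9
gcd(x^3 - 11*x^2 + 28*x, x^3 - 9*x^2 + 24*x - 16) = x - 4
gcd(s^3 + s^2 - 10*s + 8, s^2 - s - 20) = s + 4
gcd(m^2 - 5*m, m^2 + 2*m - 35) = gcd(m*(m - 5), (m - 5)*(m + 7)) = m - 5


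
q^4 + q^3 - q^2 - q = q*(q - 1)*(q + 1)^2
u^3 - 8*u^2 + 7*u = u*(u - 7)*(u - 1)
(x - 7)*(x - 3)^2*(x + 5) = x^4 - 8*x^3 - 14*x^2 + 192*x - 315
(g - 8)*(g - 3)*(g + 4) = g^3 - 7*g^2 - 20*g + 96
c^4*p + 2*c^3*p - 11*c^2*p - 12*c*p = c*(c - 3)*(c + 4)*(c*p + p)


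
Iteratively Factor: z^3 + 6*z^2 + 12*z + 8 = (z + 2)*(z^2 + 4*z + 4) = (z + 2)^2*(z + 2)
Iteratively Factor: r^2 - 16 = (r + 4)*(r - 4)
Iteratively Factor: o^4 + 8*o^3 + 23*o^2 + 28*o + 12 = (o + 2)*(o^3 + 6*o^2 + 11*o + 6) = (o + 1)*(o + 2)*(o^2 + 5*o + 6) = (o + 1)*(o + 2)^2*(o + 3)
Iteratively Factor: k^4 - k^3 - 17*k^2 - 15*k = (k)*(k^3 - k^2 - 17*k - 15) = k*(k - 5)*(k^2 + 4*k + 3) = k*(k - 5)*(k + 3)*(k + 1)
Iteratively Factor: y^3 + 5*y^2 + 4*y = (y + 1)*(y^2 + 4*y) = y*(y + 1)*(y + 4)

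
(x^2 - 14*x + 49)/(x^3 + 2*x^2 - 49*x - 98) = (x - 7)/(x^2 + 9*x + 14)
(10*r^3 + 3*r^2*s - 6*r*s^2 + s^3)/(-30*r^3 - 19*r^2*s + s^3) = (-2*r^2 - r*s + s^2)/(6*r^2 + 5*r*s + s^2)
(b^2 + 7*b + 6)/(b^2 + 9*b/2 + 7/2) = 2*(b + 6)/(2*b + 7)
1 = 1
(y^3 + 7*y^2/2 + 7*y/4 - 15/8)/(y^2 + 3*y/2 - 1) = (y^2 + 4*y + 15/4)/(y + 2)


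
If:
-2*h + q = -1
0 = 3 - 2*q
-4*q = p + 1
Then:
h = 5/4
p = -7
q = 3/2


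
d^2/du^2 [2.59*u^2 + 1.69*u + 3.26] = 5.18000000000000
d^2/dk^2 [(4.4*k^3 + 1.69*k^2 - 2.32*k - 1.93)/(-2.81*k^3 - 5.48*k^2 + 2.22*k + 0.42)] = (1.13686837721616e-13*k^7 + 108.820622*k^6 - 54.7747679999998*k^5 + 271.655064*k^4 + 511.133988*k^3 + 260.41686*k^2 - 99.82962*k + 22.985232)/(22.188041*k^9 + 129.811884*k^8 + 200.568246*k^7 - 50.49451*k^6 - 197.261028*k^5 + 58.904856*k^4 + 21.203316*k^3 - 3.309768*k^2 - 1.174824*k - 0.074088)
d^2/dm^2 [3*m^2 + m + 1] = 6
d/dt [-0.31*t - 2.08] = -0.310000000000000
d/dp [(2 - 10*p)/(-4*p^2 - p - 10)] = 2*(-20*p^2 + 8*p + 51)/(16*p^4 + 8*p^3 + 81*p^2 + 20*p + 100)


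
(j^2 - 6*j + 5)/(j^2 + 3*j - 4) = (j - 5)/(j + 4)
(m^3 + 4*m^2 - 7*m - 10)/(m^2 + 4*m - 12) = (m^2 + 6*m + 5)/(m + 6)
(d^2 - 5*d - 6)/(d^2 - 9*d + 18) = (d + 1)/(d - 3)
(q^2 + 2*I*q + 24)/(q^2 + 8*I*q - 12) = (q - 4*I)/(q + 2*I)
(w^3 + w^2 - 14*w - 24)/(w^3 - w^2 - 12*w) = (w + 2)/w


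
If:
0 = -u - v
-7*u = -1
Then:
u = 1/7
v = -1/7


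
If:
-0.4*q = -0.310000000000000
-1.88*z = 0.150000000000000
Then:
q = 0.78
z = -0.08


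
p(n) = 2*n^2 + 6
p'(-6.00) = -24.00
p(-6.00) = 78.00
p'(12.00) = 48.00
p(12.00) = 294.00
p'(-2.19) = -8.76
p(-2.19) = 15.59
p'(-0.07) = -0.28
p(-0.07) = 6.01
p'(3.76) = 15.04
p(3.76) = 34.28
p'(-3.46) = -13.84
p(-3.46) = 29.94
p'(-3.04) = -12.16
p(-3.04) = 24.48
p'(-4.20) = -16.80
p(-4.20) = 41.28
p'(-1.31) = -5.24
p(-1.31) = 9.43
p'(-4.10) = -16.40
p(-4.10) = 39.62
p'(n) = 4*n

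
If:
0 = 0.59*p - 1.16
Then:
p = 1.97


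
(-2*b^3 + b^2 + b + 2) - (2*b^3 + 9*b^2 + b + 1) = -4*b^3 - 8*b^2 + 1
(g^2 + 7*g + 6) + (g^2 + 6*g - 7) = 2*g^2 + 13*g - 1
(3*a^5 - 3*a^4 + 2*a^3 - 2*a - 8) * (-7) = -21*a^5 + 21*a^4 - 14*a^3 + 14*a + 56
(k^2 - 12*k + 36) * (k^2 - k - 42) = k^4 - 13*k^3 + 6*k^2 + 468*k - 1512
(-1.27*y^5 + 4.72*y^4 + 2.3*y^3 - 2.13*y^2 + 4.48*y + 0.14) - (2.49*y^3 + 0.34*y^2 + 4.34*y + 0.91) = -1.27*y^5 + 4.72*y^4 - 0.19*y^3 - 2.47*y^2 + 0.140000000000001*y - 0.77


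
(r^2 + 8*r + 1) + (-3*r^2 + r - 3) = -2*r^2 + 9*r - 2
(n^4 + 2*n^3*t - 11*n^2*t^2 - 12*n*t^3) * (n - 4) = n^5 + 2*n^4*t - 4*n^4 - 11*n^3*t^2 - 8*n^3*t - 12*n^2*t^3 + 44*n^2*t^2 + 48*n*t^3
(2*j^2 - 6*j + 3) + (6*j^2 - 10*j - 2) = 8*j^2 - 16*j + 1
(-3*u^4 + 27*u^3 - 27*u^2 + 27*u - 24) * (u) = -3*u^5 + 27*u^4 - 27*u^3 + 27*u^2 - 24*u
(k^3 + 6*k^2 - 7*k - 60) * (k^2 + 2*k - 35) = k^5 + 8*k^4 - 30*k^3 - 284*k^2 + 125*k + 2100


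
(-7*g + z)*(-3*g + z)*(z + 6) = 21*g^2*z + 126*g^2 - 10*g*z^2 - 60*g*z + z^3 + 6*z^2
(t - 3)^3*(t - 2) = t^4 - 11*t^3 + 45*t^2 - 81*t + 54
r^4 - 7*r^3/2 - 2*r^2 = r^2*(r - 4)*(r + 1/2)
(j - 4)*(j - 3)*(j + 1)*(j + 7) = j^4 + j^3 - 37*j^2 + 47*j + 84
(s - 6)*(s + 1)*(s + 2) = s^3 - 3*s^2 - 16*s - 12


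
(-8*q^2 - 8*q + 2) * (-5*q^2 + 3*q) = 40*q^4 + 16*q^3 - 34*q^2 + 6*q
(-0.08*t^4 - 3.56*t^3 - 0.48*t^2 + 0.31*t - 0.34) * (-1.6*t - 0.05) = 0.128*t^5 + 5.7*t^4 + 0.946*t^3 - 0.472*t^2 + 0.5285*t + 0.017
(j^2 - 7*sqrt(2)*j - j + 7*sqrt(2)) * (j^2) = j^4 - 7*sqrt(2)*j^3 - j^3 + 7*sqrt(2)*j^2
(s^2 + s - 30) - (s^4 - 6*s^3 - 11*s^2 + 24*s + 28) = -s^4 + 6*s^3 + 12*s^2 - 23*s - 58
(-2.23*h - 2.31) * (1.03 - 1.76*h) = 3.9248*h^2 + 1.7687*h - 2.3793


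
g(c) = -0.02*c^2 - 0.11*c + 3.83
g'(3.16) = -0.24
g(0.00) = 3.83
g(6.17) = 2.39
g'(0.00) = -0.11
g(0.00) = 3.83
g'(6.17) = -0.36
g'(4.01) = -0.27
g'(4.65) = -0.30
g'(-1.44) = -0.05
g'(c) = -0.04*c - 0.11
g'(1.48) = -0.17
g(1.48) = 3.62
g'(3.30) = -0.24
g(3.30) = 3.25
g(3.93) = 3.09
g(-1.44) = 3.95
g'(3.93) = -0.27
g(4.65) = 2.89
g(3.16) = 3.28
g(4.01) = 3.07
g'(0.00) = -0.11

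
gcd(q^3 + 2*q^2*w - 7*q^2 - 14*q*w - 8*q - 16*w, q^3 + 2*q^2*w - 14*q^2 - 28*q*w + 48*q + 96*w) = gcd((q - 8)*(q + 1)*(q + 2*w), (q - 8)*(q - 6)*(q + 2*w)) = q^2 + 2*q*w - 8*q - 16*w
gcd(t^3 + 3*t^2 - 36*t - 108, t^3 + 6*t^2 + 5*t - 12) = t + 3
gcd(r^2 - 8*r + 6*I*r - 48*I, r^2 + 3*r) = 1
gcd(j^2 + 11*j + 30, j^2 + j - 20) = j + 5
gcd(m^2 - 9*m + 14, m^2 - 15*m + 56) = m - 7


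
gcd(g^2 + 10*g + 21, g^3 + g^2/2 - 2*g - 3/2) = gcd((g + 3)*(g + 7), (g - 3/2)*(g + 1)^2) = 1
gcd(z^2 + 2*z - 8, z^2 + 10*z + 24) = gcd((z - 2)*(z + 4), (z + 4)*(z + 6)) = z + 4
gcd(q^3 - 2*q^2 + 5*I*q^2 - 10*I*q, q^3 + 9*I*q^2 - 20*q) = q^2 + 5*I*q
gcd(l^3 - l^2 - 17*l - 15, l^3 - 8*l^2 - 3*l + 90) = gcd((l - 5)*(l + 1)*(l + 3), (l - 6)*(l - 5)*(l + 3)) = l^2 - 2*l - 15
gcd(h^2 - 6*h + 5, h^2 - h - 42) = 1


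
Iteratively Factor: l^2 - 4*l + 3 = (l - 1)*(l - 3)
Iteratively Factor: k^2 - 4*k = (k)*(k - 4)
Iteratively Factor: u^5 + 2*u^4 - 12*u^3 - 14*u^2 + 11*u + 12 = (u - 3)*(u^4 + 5*u^3 + 3*u^2 - 5*u - 4) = (u - 3)*(u - 1)*(u^3 + 6*u^2 + 9*u + 4) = (u - 3)*(u - 1)*(u + 4)*(u^2 + 2*u + 1) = (u - 3)*(u - 1)*(u + 1)*(u + 4)*(u + 1)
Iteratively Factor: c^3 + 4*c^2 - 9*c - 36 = (c - 3)*(c^2 + 7*c + 12) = (c - 3)*(c + 4)*(c + 3)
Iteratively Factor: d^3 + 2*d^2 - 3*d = (d + 3)*(d^2 - d) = (d - 1)*(d + 3)*(d)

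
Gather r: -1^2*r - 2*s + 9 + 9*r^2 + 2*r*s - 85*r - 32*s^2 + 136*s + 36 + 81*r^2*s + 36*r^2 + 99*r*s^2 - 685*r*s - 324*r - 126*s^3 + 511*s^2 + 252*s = r^2*(81*s + 45) + r*(99*s^2 - 683*s - 410) - 126*s^3 + 479*s^2 + 386*s + 45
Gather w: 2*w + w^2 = w^2 + 2*w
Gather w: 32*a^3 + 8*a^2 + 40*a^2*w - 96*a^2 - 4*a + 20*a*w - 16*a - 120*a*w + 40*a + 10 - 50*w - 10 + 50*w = 32*a^3 - 88*a^2 + 20*a + w*(40*a^2 - 100*a)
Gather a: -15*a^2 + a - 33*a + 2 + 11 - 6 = -15*a^2 - 32*a + 7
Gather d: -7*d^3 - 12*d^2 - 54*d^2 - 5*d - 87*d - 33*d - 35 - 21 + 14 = -7*d^3 - 66*d^2 - 125*d - 42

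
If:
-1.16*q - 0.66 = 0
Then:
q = -0.57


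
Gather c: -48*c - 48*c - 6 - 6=-96*c - 12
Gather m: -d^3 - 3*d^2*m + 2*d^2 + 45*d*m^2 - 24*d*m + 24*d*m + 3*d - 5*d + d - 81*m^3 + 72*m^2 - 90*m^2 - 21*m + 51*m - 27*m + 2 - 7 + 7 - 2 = -d^3 + 2*d^2 - d - 81*m^3 + m^2*(45*d - 18) + m*(3 - 3*d^2)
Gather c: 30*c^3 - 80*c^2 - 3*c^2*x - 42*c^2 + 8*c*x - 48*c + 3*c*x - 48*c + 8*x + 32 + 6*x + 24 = 30*c^3 + c^2*(-3*x - 122) + c*(11*x - 96) + 14*x + 56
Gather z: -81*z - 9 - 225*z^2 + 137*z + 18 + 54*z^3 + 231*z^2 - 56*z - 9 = 54*z^3 + 6*z^2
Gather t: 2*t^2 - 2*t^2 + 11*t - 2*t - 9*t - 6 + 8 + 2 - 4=0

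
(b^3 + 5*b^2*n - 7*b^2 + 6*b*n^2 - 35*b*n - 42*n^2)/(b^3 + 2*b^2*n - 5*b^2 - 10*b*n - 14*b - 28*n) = (b + 3*n)/(b + 2)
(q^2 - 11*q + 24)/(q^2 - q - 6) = (q - 8)/(q + 2)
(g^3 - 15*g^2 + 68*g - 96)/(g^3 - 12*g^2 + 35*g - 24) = (g - 4)/(g - 1)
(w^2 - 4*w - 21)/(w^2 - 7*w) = (w + 3)/w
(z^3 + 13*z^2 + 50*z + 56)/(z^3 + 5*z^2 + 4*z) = (z^2 + 9*z + 14)/(z*(z + 1))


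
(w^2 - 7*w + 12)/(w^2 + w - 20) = (w - 3)/(w + 5)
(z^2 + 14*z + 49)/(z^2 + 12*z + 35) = (z + 7)/(z + 5)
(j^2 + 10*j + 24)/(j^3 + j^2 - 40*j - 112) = (j + 6)/(j^2 - 3*j - 28)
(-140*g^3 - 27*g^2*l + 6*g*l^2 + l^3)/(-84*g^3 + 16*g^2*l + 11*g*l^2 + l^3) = (20*g^2 + g*l - l^2)/(12*g^2 - 4*g*l - l^2)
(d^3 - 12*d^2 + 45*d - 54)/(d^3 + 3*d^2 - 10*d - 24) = (d^2 - 9*d + 18)/(d^2 + 6*d + 8)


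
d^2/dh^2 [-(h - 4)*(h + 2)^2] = -6*h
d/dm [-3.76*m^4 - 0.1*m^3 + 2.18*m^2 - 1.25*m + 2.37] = -15.04*m^3 - 0.3*m^2 + 4.36*m - 1.25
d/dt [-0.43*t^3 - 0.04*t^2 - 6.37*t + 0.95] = -1.29*t^2 - 0.08*t - 6.37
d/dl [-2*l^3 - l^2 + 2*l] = -6*l^2 - 2*l + 2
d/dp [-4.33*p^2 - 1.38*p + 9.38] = -8.66*p - 1.38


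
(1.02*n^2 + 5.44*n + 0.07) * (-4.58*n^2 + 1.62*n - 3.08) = -4.6716*n^4 - 23.2628*n^3 + 5.3506*n^2 - 16.6418*n - 0.2156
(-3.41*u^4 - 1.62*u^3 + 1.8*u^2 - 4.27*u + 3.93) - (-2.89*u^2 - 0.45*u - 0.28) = -3.41*u^4 - 1.62*u^3 + 4.69*u^2 - 3.82*u + 4.21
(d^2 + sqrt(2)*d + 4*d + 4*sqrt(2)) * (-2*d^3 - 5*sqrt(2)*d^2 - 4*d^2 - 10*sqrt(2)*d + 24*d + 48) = -2*d^5 - 12*d^4 - 7*sqrt(2)*d^4 - 42*sqrt(2)*d^3 - 2*d^3 - 32*sqrt(2)*d^2 + 84*d^2 + 112*d + 144*sqrt(2)*d + 192*sqrt(2)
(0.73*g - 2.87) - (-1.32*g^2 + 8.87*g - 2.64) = 1.32*g^2 - 8.14*g - 0.23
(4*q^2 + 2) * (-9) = -36*q^2 - 18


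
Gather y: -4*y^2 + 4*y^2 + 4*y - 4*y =0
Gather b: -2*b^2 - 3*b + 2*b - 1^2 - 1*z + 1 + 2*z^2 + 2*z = -2*b^2 - b + 2*z^2 + z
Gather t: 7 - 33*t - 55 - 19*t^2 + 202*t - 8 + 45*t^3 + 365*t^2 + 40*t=45*t^3 + 346*t^2 + 209*t - 56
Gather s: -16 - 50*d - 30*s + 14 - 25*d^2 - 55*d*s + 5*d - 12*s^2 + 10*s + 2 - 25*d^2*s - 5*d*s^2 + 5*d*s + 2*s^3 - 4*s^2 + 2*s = -25*d^2 - 45*d + 2*s^3 + s^2*(-5*d - 16) + s*(-25*d^2 - 50*d - 18)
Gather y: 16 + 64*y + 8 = 64*y + 24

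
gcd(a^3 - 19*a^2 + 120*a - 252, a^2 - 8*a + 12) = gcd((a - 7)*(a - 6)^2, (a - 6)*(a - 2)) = a - 6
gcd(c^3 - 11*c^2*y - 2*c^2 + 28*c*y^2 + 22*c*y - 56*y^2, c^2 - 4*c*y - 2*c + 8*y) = -c^2 + 4*c*y + 2*c - 8*y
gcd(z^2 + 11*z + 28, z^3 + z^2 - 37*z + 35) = z + 7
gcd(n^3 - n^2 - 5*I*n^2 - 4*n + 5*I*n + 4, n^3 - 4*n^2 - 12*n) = 1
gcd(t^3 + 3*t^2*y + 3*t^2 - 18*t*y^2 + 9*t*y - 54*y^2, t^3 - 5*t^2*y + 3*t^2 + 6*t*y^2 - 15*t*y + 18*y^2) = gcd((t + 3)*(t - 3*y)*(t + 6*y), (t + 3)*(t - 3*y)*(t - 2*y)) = -t^2 + 3*t*y - 3*t + 9*y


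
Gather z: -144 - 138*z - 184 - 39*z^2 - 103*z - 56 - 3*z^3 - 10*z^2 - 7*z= -3*z^3 - 49*z^2 - 248*z - 384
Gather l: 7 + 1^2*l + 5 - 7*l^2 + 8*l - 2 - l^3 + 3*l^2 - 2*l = -l^3 - 4*l^2 + 7*l + 10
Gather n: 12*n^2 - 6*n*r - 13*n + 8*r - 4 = 12*n^2 + n*(-6*r - 13) + 8*r - 4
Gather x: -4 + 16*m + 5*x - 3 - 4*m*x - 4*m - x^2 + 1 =12*m - x^2 + x*(5 - 4*m) - 6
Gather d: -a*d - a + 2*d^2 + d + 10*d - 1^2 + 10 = -a + 2*d^2 + d*(11 - a) + 9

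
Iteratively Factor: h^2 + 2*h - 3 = (h + 3)*(h - 1)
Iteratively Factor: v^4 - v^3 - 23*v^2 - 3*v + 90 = (v + 3)*(v^3 - 4*v^2 - 11*v + 30) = (v - 2)*(v + 3)*(v^2 - 2*v - 15) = (v - 5)*(v - 2)*(v + 3)*(v + 3)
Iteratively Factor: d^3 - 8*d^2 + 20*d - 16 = (d - 2)*(d^2 - 6*d + 8) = (d - 4)*(d - 2)*(d - 2)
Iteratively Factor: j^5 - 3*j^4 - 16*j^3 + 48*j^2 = (j)*(j^4 - 3*j^3 - 16*j^2 + 48*j) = j*(j - 3)*(j^3 - 16*j) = j*(j - 4)*(j - 3)*(j^2 + 4*j) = j*(j - 4)*(j - 3)*(j + 4)*(j)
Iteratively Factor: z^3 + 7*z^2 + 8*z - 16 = (z - 1)*(z^2 + 8*z + 16) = (z - 1)*(z + 4)*(z + 4)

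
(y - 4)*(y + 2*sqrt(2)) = y^2 - 4*y + 2*sqrt(2)*y - 8*sqrt(2)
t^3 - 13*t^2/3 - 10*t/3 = t*(t - 5)*(t + 2/3)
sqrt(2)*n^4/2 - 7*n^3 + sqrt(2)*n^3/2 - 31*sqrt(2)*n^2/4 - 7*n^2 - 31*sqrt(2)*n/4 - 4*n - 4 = (n + 1)*(n - 8*sqrt(2))*(n + sqrt(2)/2)*(sqrt(2)*n/2 + 1/2)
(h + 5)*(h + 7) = h^2 + 12*h + 35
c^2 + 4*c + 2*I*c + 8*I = (c + 4)*(c + 2*I)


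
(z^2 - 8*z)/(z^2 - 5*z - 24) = z/(z + 3)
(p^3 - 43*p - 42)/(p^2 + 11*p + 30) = (p^2 - 6*p - 7)/(p + 5)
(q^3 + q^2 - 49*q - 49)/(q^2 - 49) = q + 1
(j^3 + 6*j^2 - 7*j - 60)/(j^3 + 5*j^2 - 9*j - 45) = (j + 4)/(j + 3)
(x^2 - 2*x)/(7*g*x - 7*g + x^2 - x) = x*(x - 2)/(7*g*x - 7*g + x^2 - x)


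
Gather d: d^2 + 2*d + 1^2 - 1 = d^2 + 2*d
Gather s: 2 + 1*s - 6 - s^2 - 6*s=-s^2 - 5*s - 4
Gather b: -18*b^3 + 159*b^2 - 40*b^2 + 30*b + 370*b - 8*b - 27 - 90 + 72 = -18*b^3 + 119*b^2 + 392*b - 45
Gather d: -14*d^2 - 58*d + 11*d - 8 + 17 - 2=-14*d^2 - 47*d + 7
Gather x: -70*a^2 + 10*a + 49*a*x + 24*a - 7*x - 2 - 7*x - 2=-70*a^2 + 34*a + x*(49*a - 14) - 4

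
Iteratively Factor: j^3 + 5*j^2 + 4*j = (j + 4)*(j^2 + j) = (j + 1)*(j + 4)*(j)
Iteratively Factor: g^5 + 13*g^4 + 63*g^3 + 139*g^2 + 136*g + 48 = (g + 1)*(g^4 + 12*g^3 + 51*g^2 + 88*g + 48) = (g + 1)^2*(g^3 + 11*g^2 + 40*g + 48) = (g + 1)^2*(g + 4)*(g^2 + 7*g + 12) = (g + 1)^2*(g + 3)*(g + 4)*(g + 4)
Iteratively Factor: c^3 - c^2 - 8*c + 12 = (c - 2)*(c^2 + c - 6) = (c - 2)*(c + 3)*(c - 2)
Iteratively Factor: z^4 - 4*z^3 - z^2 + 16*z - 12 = (z - 2)*(z^3 - 2*z^2 - 5*z + 6) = (z - 2)*(z - 1)*(z^2 - z - 6) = (z - 2)*(z - 1)*(z + 2)*(z - 3)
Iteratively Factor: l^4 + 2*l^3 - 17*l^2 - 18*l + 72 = (l - 3)*(l^3 + 5*l^2 - 2*l - 24) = (l - 3)*(l + 3)*(l^2 + 2*l - 8) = (l - 3)*(l - 2)*(l + 3)*(l + 4)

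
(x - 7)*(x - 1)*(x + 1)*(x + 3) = x^4 - 4*x^3 - 22*x^2 + 4*x + 21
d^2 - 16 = (d - 4)*(d + 4)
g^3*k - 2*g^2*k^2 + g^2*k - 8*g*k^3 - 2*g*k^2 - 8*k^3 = (g - 4*k)*(g + 2*k)*(g*k + k)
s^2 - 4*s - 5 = (s - 5)*(s + 1)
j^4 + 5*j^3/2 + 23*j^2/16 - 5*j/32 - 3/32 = (j - 1/4)*(j + 1/4)*(j + 1)*(j + 3/2)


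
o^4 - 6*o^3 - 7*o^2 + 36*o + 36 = (o - 6)*(o - 3)*(o + 1)*(o + 2)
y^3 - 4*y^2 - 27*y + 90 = (y - 6)*(y - 3)*(y + 5)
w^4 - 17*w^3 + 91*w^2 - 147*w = w*(w - 7)^2*(w - 3)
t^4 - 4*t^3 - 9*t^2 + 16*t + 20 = (t - 5)*(t - 2)*(t + 1)*(t + 2)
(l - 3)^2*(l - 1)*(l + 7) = l^4 - 34*l^2 + 96*l - 63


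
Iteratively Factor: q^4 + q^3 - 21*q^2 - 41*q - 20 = (q + 4)*(q^3 - 3*q^2 - 9*q - 5) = (q - 5)*(q + 4)*(q^2 + 2*q + 1) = (q - 5)*(q + 1)*(q + 4)*(q + 1)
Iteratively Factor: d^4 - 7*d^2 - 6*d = (d + 2)*(d^3 - 2*d^2 - 3*d) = (d - 3)*(d + 2)*(d^2 + d) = d*(d - 3)*(d + 2)*(d + 1)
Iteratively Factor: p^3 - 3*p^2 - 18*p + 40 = (p + 4)*(p^2 - 7*p + 10) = (p - 5)*(p + 4)*(p - 2)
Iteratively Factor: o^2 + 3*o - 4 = (o + 4)*(o - 1)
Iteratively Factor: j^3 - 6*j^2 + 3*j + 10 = (j - 5)*(j^2 - j - 2) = (j - 5)*(j + 1)*(j - 2)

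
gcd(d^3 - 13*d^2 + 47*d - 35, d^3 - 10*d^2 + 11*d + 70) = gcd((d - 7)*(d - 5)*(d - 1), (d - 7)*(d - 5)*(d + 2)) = d^2 - 12*d + 35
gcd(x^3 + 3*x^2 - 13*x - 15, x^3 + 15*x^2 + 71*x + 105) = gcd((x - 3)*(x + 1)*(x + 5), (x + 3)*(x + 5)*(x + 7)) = x + 5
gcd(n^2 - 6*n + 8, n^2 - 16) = n - 4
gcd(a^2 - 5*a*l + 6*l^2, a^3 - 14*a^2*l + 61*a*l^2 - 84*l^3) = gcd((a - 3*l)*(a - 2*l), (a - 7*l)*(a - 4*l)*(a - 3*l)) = a - 3*l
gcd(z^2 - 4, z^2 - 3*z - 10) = z + 2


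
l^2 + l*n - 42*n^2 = (l - 6*n)*(l + 7*n)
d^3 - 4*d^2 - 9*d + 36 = (d - 4)*(d - 3)*(d + 3)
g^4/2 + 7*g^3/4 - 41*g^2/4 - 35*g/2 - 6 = (g/2 + 1/2)*(g - 4)*(g + 1/2)*(g + 6)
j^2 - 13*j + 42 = (j - 7)*(j - 6)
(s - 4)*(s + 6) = s^2 + 2*s - 24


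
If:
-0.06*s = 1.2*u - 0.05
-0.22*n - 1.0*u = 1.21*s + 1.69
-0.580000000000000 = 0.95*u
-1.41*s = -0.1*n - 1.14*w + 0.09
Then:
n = -76.65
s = 13.04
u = -0.61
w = 22.94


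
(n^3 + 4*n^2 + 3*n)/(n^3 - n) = (n + 3)/(n - 1)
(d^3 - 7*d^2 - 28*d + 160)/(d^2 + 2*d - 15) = (d^2 - 12*d + 32)/(d - 3)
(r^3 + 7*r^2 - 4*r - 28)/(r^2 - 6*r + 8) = (r^2 + 9*r + 14)/(r - 4)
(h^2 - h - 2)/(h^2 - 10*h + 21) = (h^2 - h - 2)/(h^2 - 10*h + 21)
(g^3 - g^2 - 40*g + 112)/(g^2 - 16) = (g^2 + 3*g - 28)/(g + 4)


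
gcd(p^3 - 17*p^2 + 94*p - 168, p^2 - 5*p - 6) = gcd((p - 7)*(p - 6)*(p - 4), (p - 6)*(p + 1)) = p - 6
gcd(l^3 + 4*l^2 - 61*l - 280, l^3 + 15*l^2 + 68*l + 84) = l + 7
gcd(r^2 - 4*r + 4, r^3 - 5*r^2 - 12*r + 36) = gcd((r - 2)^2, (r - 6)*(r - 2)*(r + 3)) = r - 2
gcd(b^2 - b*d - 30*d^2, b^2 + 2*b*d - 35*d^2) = 1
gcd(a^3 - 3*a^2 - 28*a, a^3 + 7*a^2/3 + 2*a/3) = a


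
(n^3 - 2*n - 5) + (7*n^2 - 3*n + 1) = n^3 + 7*n^2 - 5*n - 4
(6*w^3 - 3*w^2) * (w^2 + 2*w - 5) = 6*w^5 + 9*w^4 - 36*w^3 + 15*w^2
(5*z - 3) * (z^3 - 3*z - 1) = 5*z^4 - 3*z^3 - 15*z^2 + 4*z + 3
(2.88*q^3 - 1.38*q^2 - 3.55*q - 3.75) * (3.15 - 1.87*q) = -5.3856*q^4 + 11.6526*q^3 + 2.2915*q^2 - 4.17*q - 11.8125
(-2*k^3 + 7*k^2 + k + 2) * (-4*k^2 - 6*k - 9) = 8*k^5 - 16*k^4 - 28*k^3 - 77*k^2 - 21*k - 18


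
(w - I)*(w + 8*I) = w^2 + 7*I*w + 8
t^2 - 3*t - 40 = (t - 8)*(t + 5)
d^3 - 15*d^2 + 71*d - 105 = (d - 7)*(d - 5)*(d - 3)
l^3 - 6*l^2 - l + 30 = (l - 5)*(l - 3)*(l + 2)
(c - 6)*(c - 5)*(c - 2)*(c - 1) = c^4 - 14*c^3 + 65*c^2 - 112*c + 60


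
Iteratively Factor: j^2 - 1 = (j + 1)*(j - 1)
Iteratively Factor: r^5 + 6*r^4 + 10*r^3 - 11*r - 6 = (r + 3)*(r^4 + 3*r^3 + r^2 - 3*r - 2) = (r - 1)*(r + 3)*(r^3 + 4*r^2 + 5*r + 2) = (r - 1)*(r + 1)*(r + 3)*(r^2 + 3*r + 2) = (r - 1)*(r + 1)^2*(r + 3)*(r + 2)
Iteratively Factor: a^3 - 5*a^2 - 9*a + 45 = (a - 3)*(a^2 - 2*a - 15) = (a - 3)*(a + 3)*(a - 5)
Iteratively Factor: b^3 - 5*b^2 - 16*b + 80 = (b - 5)*(b^2 - 16) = (b - 5)*(b - 4)*(b + 4)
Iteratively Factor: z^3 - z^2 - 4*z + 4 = (z - 1)*(z^2 - 4) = (z - 2)*(z - 1)*(z + 2)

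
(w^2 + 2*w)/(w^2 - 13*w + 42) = w*(w + 2)/(w^2 - 13*w + 42)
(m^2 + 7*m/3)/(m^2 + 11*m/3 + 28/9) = 3*m/(3*m + 4)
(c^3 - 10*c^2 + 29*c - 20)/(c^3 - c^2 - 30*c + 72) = (c^2 - 6*c + 5)/(c^2 + 3*c - 18)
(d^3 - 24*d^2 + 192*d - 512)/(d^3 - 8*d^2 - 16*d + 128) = (d^2 - 16*d + 64)/(d^2 - 16)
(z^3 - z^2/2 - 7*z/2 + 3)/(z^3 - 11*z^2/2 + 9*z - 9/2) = (z + 2)/(z - 3)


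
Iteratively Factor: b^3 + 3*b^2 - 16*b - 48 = (b + 3)*(b^2 - 16) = (b + 3)*(b + 4)*(b - 4)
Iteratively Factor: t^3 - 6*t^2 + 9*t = (t - 3)*(t^2 - 3*t) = (t - 3)^2*(t)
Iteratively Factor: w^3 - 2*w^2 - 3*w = (w + 1)*(w^2 - 3*w) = w*(w + 1)*(w - 3)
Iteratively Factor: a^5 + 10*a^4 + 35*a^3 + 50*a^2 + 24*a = (a + 1)*(a^4 + 9*a^3 + 26*a^2 + 24*a) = (a + 1)*(a + 4)*(a^3 + 5*a^2 + 6*a) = a*(a + 1)*(a + 4)*(a^2 + 5*a + 6) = a*(a + 1)*(a + 3)*(a + 4)*(a + 2)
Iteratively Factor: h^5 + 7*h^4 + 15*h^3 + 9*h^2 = (h + 3)*(h^4 + 4*h^3 + 3*h^2) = h*(h + 3)*(h^3 + 4*h^2 + 3*h) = h^2*(h + 3)*(h^2 + 4*h + 3) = h^2*(h + 3)^2*(h + 1)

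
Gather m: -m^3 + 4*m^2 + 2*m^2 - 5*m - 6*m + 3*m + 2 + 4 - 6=-m^3 + 6*m^2 - 8*m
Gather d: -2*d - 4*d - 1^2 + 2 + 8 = 9 - 6*d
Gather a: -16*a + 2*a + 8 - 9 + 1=-14*a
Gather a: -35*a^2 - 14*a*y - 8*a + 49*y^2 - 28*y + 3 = -35*a^2 + a*(-14*y - 8) + 49*y^2 - 28*y + 3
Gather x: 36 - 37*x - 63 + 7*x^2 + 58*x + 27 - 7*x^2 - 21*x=0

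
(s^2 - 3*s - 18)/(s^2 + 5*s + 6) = (s - 6)/(s + 2)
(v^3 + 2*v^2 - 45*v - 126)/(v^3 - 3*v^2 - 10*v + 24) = (v^2 - v - 42)/(v^2 - 6*v + 8)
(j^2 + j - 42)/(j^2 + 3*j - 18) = (j^2 + j - 42)/(j^2 + 3*j - 18)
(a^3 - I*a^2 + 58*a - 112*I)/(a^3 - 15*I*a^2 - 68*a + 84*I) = (a + 8*I)/(a - 6*I)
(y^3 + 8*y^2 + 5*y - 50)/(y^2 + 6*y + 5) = (y^2 + 3*y - 10)/(y + 1)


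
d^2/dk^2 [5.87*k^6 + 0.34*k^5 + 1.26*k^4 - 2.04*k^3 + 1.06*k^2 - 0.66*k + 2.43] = 176.1*k^4 + 6.8*k^3 + 15.12*k^2 - 12.24*k + 2.12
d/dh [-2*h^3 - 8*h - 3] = -6*h^2 - 8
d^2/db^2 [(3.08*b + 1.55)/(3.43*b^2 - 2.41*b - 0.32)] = ((4.2126 - 63.3864*b)*(-3.43*b^2 + 2.41*b + 0.32) - (3.08*b + 1.55)*(6.86*b - 2.41)*(13.72*b - 4.82))/(-3.43*b^2 + 2.41*b + 0.32)^3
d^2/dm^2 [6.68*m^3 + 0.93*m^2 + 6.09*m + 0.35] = 40.08*m + 1.86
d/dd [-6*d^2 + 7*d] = 7 - 12*d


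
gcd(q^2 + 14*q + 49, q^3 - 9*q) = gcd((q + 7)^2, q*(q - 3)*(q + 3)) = 1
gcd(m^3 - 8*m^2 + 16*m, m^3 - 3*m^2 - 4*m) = m^2 - 4*m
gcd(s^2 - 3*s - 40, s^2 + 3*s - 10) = s + 5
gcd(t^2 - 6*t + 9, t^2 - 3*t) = t - 3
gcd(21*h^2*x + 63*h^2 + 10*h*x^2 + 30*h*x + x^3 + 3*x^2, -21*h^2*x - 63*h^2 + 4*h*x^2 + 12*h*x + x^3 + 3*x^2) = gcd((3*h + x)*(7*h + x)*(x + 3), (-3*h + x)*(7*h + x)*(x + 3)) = 7*h*x + 21*h + x^2 + 3*x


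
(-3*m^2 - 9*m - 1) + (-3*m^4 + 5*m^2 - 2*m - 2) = -3*m^4 + 2*m^2 - 11*m - 3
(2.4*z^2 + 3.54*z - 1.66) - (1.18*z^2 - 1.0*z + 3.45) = 1.22*z^2 + 4.54*z - 5.11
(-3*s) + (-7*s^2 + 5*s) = -7*s^2 + 2*s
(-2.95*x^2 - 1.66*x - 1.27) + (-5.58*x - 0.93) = -2.95*x^2 - 7.24*x - 2.2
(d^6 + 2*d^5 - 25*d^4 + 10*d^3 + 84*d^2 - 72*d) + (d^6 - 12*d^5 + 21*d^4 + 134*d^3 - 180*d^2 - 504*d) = 2*d^6 - 10*d^5 - 4*d^4 + 144*d^3 - 96*d^2 - 576*d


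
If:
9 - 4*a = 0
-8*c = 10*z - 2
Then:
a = 9/4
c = 1/4 - 5*z/4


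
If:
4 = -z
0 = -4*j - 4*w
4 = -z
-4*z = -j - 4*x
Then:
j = -4*x - 16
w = 4*x + 16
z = -4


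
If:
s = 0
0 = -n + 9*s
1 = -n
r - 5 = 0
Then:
No Solution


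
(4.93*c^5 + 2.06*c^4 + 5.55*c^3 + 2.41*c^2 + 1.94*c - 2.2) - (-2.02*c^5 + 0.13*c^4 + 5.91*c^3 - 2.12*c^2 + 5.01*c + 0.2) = 6.95*c^5 + 1.93*c^4 - 0.36*c^3 + 4.53*c^2 - 3.07*c - 2.4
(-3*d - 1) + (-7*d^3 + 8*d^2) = -7*d^3 + 8*d^2 - 3*d - 1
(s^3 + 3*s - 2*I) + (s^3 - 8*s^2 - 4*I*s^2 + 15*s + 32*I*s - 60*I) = 2*s^3 - 8*s^2 - 4*I*s^2 + 18*s + 32*I*s - 62*I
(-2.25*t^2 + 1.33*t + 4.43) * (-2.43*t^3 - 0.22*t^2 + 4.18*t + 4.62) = 5.4675*t^5 - 2.7369*t^4 - 20.4625*t^3 - 5.8102*t^2 + 24.662*t + 20.4666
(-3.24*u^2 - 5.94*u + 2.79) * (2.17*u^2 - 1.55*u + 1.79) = -7.0308*u^4 - 7.8678*u^3 + 9.4617*u^2 - 14.9571*u + 4.9941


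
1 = 1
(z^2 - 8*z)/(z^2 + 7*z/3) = 3*(z - 8)/(3*z + 7)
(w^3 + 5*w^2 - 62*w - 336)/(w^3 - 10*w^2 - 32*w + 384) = (w + 7)/(w - 8)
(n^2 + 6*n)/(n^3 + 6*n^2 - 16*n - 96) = n/(n^2 - 16)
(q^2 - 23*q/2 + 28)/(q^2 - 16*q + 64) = (q - 7/2)/(q - 8)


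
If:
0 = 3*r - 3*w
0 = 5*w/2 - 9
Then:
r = 18/5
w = 18/5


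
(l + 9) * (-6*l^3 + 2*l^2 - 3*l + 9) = -6*l^4 - 52*l^3 + 15*l^2 - 18*l + 81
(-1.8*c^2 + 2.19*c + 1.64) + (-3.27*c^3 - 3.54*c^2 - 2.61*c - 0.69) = -3.27*c^3 - 5.34*c^2 - 0.42*c + 0.95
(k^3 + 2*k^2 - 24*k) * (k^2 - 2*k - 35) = k^5 - 63*k^3 - 22*k^2 + 840*k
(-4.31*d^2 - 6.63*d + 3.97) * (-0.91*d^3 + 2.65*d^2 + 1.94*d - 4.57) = 3.9221*d^5 - 5.3882*d^4 - 29.5436*d^3 + 17.355*d^2 + 38.0009*d - 18.1429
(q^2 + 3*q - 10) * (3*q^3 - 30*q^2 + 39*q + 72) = 3*q^5 - 21*q^4 - 81*q^3 + 489*q^2 - 174*q - 720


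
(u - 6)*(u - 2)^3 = u^4 - 12*u^3 + 48*u^2 - 80*u + 48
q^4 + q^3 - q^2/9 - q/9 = q*(q - 1/3)*(q + 1/3)*(q + 1)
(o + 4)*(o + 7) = o^2 + 11*o + 28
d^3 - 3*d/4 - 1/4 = (d - 1)*(d + 1/2)^2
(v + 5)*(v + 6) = v^2 + 11*v + 30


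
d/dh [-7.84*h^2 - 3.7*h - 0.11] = -15.68*h - 3.7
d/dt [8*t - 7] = 8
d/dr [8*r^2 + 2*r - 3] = 16*r + 2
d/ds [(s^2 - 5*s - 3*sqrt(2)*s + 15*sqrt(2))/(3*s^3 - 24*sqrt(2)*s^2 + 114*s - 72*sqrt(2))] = ((2*s - 5 - 3*sqrt(2))*(s^3 - 8*sqrt(2)*s^2 + 38*s - 24*sqrt(2)) - (3*s^2 - 16*sqrt(2)*s + 38)*(s^2 - 5*s - 3*sqrt(2)*s + 15*sqrt(2)))/(3*(s^3 - 8*sqrt(2)*s^2 + 38*s - 24*sqrt(2))^2)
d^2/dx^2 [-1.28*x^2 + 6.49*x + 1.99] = -2.56000000000000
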